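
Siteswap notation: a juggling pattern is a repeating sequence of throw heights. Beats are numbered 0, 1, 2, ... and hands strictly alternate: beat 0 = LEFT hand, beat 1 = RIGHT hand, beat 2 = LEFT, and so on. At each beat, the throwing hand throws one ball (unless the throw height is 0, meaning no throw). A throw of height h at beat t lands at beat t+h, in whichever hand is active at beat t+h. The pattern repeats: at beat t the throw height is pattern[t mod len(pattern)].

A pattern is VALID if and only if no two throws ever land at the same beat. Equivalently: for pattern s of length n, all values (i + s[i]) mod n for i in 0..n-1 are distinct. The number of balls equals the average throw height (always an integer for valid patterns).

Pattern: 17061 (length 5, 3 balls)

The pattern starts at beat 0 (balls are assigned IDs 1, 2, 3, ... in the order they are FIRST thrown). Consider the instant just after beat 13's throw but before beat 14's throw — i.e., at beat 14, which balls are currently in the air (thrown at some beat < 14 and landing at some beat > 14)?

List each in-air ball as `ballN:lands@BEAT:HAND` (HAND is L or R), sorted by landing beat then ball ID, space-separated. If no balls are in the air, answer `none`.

Beat 0 (L): throw ball1 h=1 -> lands@1:R; in-air after throw: [b1@1:R]
Beat 1 (R): throw ball1 h=7 -> lands@8:L; in-air after throw: [b1@8:L]
Beat 3 (R): throw ball2 h=6 -> lands@9:R; in-air after throw: [b1@8:L b2@9:R]
Beat 4 (L): throw ball3 h=1 -> lands@5:R; in-air after throw: [b3@5:R b1@8:L b2@9:R]
Beat 5 (R): throw ball3 h=1 -> lands@6:L; in-air after throw: [b3@6:L b1@8:L b2@9:R]
Beat 6 (L): throw ball3 h=7 -> lands@13:R; in-air after throw: [b1@8:L b2@9:R b3@13:R]
Beat 8 (L): throw ball1 h=6 -> lands@14:L; in-air after throw: [b2@9:R b3@13:R b1@14:L]
Beat 9 (R): throw ball2 h=1 -> lands@10:L; in-air after throw: [b2@10:L b3@13:R b1@14:L]
Beat 10 (L): throw ball2 h=1 -> lands@11:R; in-air after throw: [b2@11:R b3@13:R b1@14:L]
Beat 11 (R): throw ball2 h=7 -> lands@18:L; in-air after throw: [b3@13:R b1@14:L b2@18:L]
Beat 13 (R): throw ball3 h=6 -> lands@19:R; in-air after throw: [b1@14:L b2@18:L b3@19:R]
Beat 14 (L): throw ball1 h=1 -> lands@15:R; in-air after throw: [b1@15:R b2@18:L b3@19:R]

Answer: ball2:lands@18:L ball3:lands@19:R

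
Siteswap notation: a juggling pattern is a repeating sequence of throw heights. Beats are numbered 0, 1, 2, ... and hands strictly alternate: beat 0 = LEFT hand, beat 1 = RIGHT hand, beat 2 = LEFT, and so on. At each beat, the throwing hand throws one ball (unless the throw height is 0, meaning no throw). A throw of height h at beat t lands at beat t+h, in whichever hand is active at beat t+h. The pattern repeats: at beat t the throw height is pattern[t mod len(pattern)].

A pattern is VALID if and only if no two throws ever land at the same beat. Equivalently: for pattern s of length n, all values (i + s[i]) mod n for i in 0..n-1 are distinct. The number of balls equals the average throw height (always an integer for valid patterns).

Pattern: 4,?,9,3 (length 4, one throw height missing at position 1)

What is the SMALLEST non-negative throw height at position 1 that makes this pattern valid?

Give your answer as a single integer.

i=0: (0 + 4) mod 4 = 0
i=1: s[i]=? (unknown)
i=2: (2 + 9) mod 4 = 3
i=3: (3 + 3) mod 4 = 2
Known residues: [0, 2, 3]; need a permutation of 0..3, so missing residue r = 1
Need (1 + s) mod 4 = 1; smallest s = (1 - 1) mod 4 = 0

Answer: 0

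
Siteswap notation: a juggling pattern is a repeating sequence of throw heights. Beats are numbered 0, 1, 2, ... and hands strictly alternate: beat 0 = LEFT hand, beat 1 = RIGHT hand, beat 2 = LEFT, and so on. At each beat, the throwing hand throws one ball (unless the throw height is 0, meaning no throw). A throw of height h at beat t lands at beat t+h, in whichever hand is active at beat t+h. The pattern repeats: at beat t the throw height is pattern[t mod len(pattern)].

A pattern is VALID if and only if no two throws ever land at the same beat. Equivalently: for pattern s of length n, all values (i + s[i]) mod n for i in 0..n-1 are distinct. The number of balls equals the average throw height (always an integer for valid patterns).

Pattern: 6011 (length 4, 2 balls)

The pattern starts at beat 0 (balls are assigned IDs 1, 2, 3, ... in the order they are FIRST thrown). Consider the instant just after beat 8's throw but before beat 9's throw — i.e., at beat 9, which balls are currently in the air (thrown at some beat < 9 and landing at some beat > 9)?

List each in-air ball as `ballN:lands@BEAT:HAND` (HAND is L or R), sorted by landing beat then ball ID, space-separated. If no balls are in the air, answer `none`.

Beat 0 (L): throw ball1 h=6 -> lands@6:L; in-air after throw: [b1@6:L]
Beat 2 (L): throw ball2 h=1 -> lands@3:R; in-air after throw: [b2@3:R b1@6:L]
Beat 3 (R): throw ball2 h=1 -> lands@4:L; in-air after throw: [b2@4:L b1@6:L]
Beat 4 (L): throw ball2 h=6 -> lands@10:L; in-air after throw: [b1@6:L b2@10:L]
Beat 6 (L): throw ball1 h=1 -> lands@7:R; in-air after throw: [b1@7:R b2@10:L]
Beat 7 (R): throw ball1 h=1 -> lands@8:L; in-air after throw: [b1@8:L b2@10:L]
Beat 8 (L): throw ball1 h=6 -> lands@14:L; in-air after throw: [b2@10:L b1@14:L]

Answer: ball2:lands@10:L ball1:lands@14:L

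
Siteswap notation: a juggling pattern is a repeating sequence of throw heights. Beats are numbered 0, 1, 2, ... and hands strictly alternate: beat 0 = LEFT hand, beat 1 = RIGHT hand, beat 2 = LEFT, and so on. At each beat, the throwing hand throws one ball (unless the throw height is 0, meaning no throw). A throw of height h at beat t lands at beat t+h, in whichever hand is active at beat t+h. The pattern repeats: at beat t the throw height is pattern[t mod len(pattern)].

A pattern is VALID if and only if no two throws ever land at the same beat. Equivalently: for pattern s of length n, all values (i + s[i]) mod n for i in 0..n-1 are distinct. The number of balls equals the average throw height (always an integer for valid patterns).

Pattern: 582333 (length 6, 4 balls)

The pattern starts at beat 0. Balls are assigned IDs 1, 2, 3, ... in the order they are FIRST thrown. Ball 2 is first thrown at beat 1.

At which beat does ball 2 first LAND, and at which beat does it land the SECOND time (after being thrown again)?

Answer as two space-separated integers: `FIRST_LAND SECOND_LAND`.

Answer: 9 12

Derivation:
Beat 0 (L): throw ball1 h=5 -> lands@5:R; in-air after throw: [b1@5:R]
Beat 1 (R): throw ball2 h=8 -> lands@9:R; in-air after throw: [b1@5:R b2@9:R]
Beat 2 (L): throw ball3 h=2 -> lands@4:L; in-air after throw: [b3@4:L b1@5:R b2@9:R]
Beat 3 (R): throw ball4 h=3 -> lands@6:L; in-air after throw: [b3@4:L b1@5:R b4@6:L b2@9:R]
Beat 4 (L): throw ball3 h=3 -> lands@7:R; in-air after throw: [b1@5:R b4@6:L b3@7:R b2@9:R]
Beat 5 (R): throw ball1 h=3 -> lands@8:L; in-air after throw: [b4@6:L b3@7:R b1@8:L b2@9:R]
Beat 6 (L): throw ball4 h=5 -> lands@11:R; in-air after throw: [b3@7:R b1@8:L b2@9:R b4@11:R]
Beat 7 (R): throw ball3 h=8 -> lands@15:R; in-air after throw: [b1@8:L b2@9:R b4@11:R b3@15:R]
Beat 8 (L): throw ball1 h=2 -> lands@10:L; in-air after throw: [b2@9:R b1@10:L b4@11:R b3@15:R]
Beat 9 (R): throw ball2 h=3 -> lands@12:L; in-air after throw: [b1@10:L b4@11:R b2@12:L b3@15:R]
Beat 10 (L): throw ball1 h=3 -> lands@13:R; in-air after throw: [b4@11:R b2@12:L b1@13:R b3@15:R]
Beat 11 (R): throw ball4 h=3 -> lands@14:L; in-air after throw: [b2@12:L b1@13:R b4@14:L b3@15:R]
Beat 12 (L): throw ball2 h=5 -> lands@17:R; in-air after throw: [b1@13:R b4@14:L b3@15:R b2@17:R]
Ball 2: thrown@1 h=8 -> first land @9; rethrown@9 h=3 -> second land @12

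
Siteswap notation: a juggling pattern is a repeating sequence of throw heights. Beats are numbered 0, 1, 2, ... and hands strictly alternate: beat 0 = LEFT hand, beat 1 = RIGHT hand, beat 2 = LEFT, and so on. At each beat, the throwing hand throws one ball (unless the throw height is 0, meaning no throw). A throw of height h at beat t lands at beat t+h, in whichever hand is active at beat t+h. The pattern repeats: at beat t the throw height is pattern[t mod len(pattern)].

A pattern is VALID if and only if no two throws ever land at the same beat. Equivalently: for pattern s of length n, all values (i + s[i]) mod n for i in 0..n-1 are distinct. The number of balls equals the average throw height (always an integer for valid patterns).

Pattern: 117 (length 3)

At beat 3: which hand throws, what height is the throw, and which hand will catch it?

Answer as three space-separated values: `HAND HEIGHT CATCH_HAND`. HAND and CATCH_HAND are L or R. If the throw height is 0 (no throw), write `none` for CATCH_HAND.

Beat 3: 3 mod 2 = 1, so hand = R
Throw height = pattern[3 mod 3] = pattern[0] = 1
Lands at beat 3+1=4, 4 mod 2 = 0, so catch hand = L

Answer: R 1 L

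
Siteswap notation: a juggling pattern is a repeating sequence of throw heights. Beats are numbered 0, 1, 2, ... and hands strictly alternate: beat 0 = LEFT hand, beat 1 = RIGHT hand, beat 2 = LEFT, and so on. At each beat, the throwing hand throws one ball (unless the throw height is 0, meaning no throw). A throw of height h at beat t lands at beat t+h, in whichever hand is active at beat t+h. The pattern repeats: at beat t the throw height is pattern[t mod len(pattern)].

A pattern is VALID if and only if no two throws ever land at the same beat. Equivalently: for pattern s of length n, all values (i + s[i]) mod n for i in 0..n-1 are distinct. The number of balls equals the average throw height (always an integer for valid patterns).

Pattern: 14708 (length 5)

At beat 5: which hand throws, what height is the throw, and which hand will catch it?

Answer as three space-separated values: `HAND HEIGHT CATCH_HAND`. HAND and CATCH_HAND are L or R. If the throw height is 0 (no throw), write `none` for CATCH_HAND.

Beat 5: 5 mod 2 = 1, so hand = R
Throw height = pattern[5 mod 5] = pattern[0] = 1
Lands at beat 5+1=6, 6 mod 2 = 0, so catch hand = L

Answer: R 1 L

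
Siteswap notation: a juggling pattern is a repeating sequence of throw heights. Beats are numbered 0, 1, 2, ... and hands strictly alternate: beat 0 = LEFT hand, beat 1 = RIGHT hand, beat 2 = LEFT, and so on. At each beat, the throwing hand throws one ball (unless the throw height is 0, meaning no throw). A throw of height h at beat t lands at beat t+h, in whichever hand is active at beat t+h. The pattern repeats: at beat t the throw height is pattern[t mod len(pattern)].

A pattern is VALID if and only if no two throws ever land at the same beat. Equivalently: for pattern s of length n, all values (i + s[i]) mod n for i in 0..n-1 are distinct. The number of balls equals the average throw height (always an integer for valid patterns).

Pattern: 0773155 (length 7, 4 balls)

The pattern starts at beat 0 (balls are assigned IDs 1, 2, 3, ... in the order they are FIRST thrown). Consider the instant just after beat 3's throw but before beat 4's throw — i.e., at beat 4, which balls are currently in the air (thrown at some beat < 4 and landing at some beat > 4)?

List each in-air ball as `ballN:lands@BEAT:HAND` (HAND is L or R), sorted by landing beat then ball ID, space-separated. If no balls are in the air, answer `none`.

Beat 1 (R): throw ball1 h=7 -> lands@8:L; in-air after throw: [b1@8:L]
Beat 2 (L): throw ball2 h=7 -> lands@9:R; in-air after throw: [b1@8:L b2@9:R]
Beat 3 (R): throw ball3 h=3 -> lands@6:L; in-air after throw: [b3@6:L b1@8:L b2@9:R]
Beat 4 (L): throw ball4 h=1 -> lands@5:R; in-air after throw: [b4@5:R b3@6:L b1@8:L b2@9:R]

Answer: ball3:lands@6:L ball1:lands@8:L ball2:lands@9:R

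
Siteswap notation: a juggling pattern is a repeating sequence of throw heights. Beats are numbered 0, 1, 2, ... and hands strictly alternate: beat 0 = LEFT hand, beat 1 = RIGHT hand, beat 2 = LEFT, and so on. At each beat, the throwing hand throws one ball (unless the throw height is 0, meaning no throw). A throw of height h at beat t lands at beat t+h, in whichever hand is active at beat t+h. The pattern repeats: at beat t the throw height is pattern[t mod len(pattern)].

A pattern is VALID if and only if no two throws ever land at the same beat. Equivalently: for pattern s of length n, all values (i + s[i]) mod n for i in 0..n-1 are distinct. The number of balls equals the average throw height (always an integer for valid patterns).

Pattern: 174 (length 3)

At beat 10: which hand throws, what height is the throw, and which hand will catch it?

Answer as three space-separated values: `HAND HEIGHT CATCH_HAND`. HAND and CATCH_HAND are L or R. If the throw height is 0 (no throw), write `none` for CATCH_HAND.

Answer: L 7 R

Derivation:
Beat 10: 10 mod 2 = 0, so hand = L
Throw height = pattern[10 mod 3] = pattern[1] = 7
Lands at beat 10+7=17, 17 mod 2 = 1, so catch hand = R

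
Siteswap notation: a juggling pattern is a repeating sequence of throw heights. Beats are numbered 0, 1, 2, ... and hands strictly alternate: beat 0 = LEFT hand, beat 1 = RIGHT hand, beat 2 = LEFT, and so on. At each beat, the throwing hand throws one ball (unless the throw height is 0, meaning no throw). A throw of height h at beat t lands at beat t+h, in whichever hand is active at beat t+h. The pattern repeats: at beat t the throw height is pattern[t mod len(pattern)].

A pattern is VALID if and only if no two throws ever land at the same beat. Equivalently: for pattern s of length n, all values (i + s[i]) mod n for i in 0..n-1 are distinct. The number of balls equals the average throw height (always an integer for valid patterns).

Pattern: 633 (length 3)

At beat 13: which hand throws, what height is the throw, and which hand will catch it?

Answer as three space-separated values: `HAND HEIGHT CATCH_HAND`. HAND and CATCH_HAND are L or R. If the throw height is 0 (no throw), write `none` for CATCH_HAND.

Beat 13: 13 mod 2 = 1, so hand = R
Throw height = pattern[13 mod 3] = pattern[1] = 3
Lands at beat 13+3=16, 16 mod 2 = 0, so catch hand = L

Answer: R 3 L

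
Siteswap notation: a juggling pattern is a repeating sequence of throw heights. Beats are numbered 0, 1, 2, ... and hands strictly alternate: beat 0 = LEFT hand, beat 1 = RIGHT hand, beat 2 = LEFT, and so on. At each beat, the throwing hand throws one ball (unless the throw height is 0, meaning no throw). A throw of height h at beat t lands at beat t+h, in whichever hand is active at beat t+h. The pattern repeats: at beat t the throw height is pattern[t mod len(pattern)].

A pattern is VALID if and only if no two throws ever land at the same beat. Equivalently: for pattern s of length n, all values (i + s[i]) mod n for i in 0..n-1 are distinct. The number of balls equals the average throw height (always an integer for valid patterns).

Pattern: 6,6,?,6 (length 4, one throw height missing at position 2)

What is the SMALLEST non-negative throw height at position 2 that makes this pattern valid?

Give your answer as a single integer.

Answer: 2

Derivation:
i=0: (0 + 6) mod 4 = 2
i=1: (1 + 6) mod 4 = 3
i=2: s[i]=? (unknown)
i=3: (3 + 6) mod 4 = 1
Known residues: [1, 2, 3]; need a permutation of 0..3, so missing residue r = 0
Need (2 + s) mod 4 = 0; smallest s = (0 - 2) mod 4 = 2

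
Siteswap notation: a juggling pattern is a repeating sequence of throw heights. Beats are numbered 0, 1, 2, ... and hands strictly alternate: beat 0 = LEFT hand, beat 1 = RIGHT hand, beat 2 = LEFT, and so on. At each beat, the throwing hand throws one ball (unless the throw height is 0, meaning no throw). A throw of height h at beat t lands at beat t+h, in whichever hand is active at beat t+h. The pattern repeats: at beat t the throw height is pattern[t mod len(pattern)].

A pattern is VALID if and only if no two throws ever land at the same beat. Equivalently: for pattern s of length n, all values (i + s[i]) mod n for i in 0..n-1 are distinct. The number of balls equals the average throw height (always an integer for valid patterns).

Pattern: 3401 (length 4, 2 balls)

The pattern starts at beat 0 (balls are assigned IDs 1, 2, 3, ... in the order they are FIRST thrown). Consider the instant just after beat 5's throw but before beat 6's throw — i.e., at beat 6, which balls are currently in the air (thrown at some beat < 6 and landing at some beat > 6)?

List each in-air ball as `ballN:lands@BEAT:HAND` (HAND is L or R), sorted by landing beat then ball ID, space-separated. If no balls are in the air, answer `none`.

Answer: ball1:lands@7:R ball2:lands@9:R

Derivation:
Beat 0 (L): throw ball1 h=3 -> lands@3:R; in-air after throw: [b1@3:R]
Beat 1 (R): throw ball2 h=4 -> lands@5:R; in-air after throw: [b1@3:R b2@5:R]
Beat 3 (R): throw ball1 h=1 -> lands@4:L; in-air after throw: [b1@4:L b2@5:R]
Beat 4 (L): throw ball1 h=3 -> lands@7:R; in-air after throw: [b2@5:R b1@7:R]
Beat 5 (R): throw ball2 h=4 -> lands@9:R; in-air after throw: [b1@7:R b2@9:R]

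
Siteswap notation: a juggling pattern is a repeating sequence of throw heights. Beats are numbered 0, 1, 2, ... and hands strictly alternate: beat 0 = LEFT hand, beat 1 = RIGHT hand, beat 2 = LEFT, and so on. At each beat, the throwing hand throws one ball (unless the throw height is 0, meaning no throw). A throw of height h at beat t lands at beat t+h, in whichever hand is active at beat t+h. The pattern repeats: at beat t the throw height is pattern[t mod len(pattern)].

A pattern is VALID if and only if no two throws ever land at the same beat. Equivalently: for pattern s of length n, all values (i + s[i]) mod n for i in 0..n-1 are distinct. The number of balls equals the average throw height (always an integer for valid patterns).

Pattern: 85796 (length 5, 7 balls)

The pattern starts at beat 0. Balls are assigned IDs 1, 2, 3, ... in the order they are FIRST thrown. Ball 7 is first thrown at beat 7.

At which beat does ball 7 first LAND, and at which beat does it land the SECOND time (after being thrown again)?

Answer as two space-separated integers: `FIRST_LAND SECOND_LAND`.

Beat 0 (L): throw ball1 h=8 -> lands@8:L; in-air after throw: [b1@8:L]
Beat 1 (R): throw ball2 h=5 -> lands@6:L; in-air after throw: [b2@6:L b1@8:L]
Beat 2 (L): throw ball3 h=7 -> lands@9:R; in-air after throw: [b2@6:L b1@8:L b3@9:R]
Beat 3 (R): throw ball4 h=9 -> lands@12:L; in-air after throw: [b2@6:L b1@8:L b3@9:R b4@12:L]
Beat 4 (L): throw ball5 h=6 -> lands@10:L; in-air after throw: [b2@6:L b1@8:L b3@9:R b5@10:L b4@12:L]
Beat 5 (R): throw ball6 h=8 -> lands@13:R; in-air after throw: [b2@6:L b1@8:L b3@9:R b5@10:L b4@12:L b6@13:R]
Beat 6 (L): throw ball2 h=5 -> lands@11:R; in-air after throw: [b1@8:L b3@9:R b5@10:L b2@11:R b4@12:L b6@13:R]
Beat 7 (R): throw ball7 h=7 -> lands@14:L; in-air after throw: [b1@8:L b3@9:R b5@10:L b2@11:R b4@12:L b6@13:R b7@14:L]
Beat 8 (L): throw ball1 h=9 -> lands@17:R; in-air after throw: [b3@9:R b5@10:L b2@11:R b4@12:L b6@13:R b7@14:L b1@17:R]
Beat 9 (R): throw ball3 h=6 -> lands@15:R; in-air after throw: [b5@10:L b2@11:R b4@12:L b6@13:R b7@14:L b3@15:R b1@17:R]
Beat 10 (L): throw ball5 h=8 -> lands@18:L; in-air after throw: [b2@11:R b4@12:L b6@13:R b7@14:L b3@15:R b1@17:R b5@18:L]
Beat 11 (R): throw ball2 h=5 -> lands@16:L; in-air after throw: [b4@12:L b6@13:R b7@14:L b3@15:R b2@16:L b1@17:R b5@18:L]
Beat 12 (L): throw ball4 h=7 -> lands@19:R; in-air after throw: [b6@13:R b7@14:L b3@15:R b2@16:L b1@17:R b5@18:L b4@19:R]
Beat 13 (R): throw ball6 h=9 -> lands@22:L; in-air after throw: [b7@14:L b3@15:R b2@16:L b1@17:R b5@18:L b4@19:R b6@22:L]
Beat 14 (L): throw ball7 h=6 -> lands@20:L; in-air after throw: [b3@15:R b2@16:L b1@17:R b5@18:L b4@19:R b7@20:L b6@22:L]
Beat 15 (R): throw ball3 h=8 -> lands@23:R; in-air after throw: [b2@16:L b1@17:R b5@18:L b4@19:R b7@20:L b6@22:L b3@23:R]
Beat 16 (L): throw ball2 h=5 -> lands@21:R; in-air after throw: [b1@17:R b5@18:L b4@19:R b7@20:L b2@21:R b6@22:L b3@23:R]
Ball 7: thrown@7 h=7 -> first land @14; rethrown@14 h=6 -> second land @20

Answer: 14 20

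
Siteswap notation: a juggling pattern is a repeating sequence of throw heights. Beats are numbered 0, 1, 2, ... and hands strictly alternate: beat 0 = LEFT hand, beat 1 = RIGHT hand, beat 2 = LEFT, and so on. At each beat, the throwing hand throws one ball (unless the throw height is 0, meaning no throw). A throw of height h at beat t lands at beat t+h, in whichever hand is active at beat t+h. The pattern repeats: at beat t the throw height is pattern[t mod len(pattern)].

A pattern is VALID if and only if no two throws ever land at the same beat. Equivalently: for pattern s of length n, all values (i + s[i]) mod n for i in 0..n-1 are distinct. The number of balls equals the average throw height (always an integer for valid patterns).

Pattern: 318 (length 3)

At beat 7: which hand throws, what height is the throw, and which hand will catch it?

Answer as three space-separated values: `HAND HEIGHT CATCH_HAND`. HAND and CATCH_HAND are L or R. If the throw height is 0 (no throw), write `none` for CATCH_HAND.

Answer: R 1 L

Derivation:
Beat 7: 7 mod 2 = 1, so hand = R
Throw height = pattern[7 mod 3] = pattern[1] = 1
Lands at beat 7+1=8, 8 mod 2 = 0, so catch hand = L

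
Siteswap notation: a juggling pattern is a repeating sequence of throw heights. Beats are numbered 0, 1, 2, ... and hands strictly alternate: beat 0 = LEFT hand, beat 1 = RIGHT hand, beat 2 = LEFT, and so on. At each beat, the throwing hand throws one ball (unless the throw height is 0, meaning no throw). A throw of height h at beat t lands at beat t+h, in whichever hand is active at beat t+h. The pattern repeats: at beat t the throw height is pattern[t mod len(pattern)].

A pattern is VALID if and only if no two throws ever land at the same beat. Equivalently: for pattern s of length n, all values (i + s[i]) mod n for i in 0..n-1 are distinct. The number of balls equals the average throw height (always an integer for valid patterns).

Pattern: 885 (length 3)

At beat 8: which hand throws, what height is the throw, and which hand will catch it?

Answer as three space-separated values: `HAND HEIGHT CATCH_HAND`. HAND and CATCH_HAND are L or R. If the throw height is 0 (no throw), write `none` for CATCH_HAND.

Answer: L 5 R

Derivation:
Beat 8: 8 mod 2 = 0, so hand = L
Throw height = pattern[8 mod 3] = pattern[2] = 5
Lands at beat 8+5=13, 13 mod 2 = 1, so catch hand = R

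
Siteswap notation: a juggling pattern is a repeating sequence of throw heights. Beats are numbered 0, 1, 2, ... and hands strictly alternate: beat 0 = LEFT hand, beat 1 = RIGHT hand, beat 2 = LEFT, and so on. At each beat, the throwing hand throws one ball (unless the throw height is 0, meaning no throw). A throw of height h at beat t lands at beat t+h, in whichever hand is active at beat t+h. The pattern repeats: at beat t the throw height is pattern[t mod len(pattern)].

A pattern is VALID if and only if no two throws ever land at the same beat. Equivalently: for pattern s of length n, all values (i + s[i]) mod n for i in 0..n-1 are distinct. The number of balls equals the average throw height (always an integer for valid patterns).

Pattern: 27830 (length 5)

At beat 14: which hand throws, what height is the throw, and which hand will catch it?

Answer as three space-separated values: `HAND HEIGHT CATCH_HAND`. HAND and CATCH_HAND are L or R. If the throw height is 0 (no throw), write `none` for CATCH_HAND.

Beat 14: 14 mod 2 = 0, so hand = L
Throw height = pattern[14 mod 5] = pattern[4] = 0

Answer: L 0 none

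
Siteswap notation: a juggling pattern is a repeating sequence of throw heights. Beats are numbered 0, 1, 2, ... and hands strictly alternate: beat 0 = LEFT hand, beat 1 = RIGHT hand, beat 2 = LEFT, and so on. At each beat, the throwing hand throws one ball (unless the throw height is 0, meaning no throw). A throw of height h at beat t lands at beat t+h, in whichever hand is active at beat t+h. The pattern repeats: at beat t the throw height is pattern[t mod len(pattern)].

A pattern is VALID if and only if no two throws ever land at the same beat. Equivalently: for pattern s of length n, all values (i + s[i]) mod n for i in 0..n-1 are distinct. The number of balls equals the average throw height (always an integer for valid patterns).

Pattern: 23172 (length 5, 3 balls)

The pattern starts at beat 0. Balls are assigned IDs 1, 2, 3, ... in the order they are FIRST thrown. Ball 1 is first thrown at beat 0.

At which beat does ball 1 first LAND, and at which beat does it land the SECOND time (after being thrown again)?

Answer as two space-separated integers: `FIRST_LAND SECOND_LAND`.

Answer: 2 3

Derivation:
Beat 0 (L): throw ball1 h=2 -> lands@2:L; in-air after throw: [b1@2:L]
Beat 1 (R): throw ball2 h=3 -> lands@4:L; in-air after throw: [b1@2:L b2@4:L]
Beat 2 (L): throw ball1 h=1 -> lands@3:R; in-air after throw: [b1@3:R b2@4:L]
Beat 3 (R): throw ball1 h=7 -> lands@10:L; in-air after throw: [b2@4:L b1@10:L]
Ball 1: thrown@0 h=2 -> first land @2; rethrown@2 h=1 -> second land @3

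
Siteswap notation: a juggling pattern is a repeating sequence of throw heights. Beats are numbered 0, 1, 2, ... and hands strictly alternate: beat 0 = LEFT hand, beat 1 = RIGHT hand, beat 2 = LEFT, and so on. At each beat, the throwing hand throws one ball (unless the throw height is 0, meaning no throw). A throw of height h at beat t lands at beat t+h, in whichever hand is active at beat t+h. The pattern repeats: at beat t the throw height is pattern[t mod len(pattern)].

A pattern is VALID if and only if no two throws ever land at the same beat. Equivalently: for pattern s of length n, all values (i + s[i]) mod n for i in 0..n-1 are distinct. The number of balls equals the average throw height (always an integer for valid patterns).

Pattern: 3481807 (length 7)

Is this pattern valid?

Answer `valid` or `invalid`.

Answer: invalid

Derivation:
i=0: (i + s[i]) mod n = (0 + 3) mod 7 = 3
i=1: (i + s[i]) mod n = (1 + 4) mod 7 = 5
i=2: (i + s[i]) mod n = (2 + 8) mod 7 = 3
i=3: (i + s[i]) mod n = (3 + 1) mod 7 = 4
i=4: (i + s[i]) mod n = (4 + 8) mod 7 = 5
i=5: (i + s[i]) mod n = (5 + 0) mod 7 = 5
i=6: (i + s[i]) mod n = (6 + 7) mod 7 = 6
Residues: [3, 5, 3, 4, 5, 5, 6], distinct: False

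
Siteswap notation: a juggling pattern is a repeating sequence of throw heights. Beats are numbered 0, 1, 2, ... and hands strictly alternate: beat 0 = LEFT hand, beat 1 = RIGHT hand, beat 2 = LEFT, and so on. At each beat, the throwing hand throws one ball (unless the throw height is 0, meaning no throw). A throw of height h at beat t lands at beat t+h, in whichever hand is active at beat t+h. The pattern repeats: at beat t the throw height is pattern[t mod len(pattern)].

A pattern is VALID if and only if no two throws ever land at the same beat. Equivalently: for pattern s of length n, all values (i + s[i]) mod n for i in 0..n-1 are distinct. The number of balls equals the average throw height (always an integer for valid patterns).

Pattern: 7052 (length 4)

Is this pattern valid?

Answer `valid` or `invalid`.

i=0: (i + s[i]) mod n = (0 + 7) mod 4 = 3
i=1: (i + s[i]) mod n = (1 + 0) mod 4 = 1
i=2: (i + s[i]) mod n = (2 + 5) mod 4 = 3
i=3: (i + s[i]) mod n = (3 + 2) mod 4 = 1
Residues: [3, 1, 3, 1], distinct: False

Answer: invalid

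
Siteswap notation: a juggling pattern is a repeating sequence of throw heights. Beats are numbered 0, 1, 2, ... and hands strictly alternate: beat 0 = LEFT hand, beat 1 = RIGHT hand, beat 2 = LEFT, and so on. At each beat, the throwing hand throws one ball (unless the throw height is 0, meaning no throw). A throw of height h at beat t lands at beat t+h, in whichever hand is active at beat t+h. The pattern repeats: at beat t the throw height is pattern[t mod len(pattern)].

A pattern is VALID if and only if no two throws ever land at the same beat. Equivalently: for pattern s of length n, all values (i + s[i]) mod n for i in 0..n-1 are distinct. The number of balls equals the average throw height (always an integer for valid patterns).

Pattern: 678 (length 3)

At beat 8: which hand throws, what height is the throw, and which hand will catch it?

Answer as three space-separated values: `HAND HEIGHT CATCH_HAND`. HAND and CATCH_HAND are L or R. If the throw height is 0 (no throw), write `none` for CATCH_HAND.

Beat 8: 8 mod 2 = 0, so hand = L
Throw height = pattern[8 mod 3] = pattern[2] = 8
Lands at beat 8+8=16, 16 mod 2 = 0, so catch hand = L

Answer: L 8 L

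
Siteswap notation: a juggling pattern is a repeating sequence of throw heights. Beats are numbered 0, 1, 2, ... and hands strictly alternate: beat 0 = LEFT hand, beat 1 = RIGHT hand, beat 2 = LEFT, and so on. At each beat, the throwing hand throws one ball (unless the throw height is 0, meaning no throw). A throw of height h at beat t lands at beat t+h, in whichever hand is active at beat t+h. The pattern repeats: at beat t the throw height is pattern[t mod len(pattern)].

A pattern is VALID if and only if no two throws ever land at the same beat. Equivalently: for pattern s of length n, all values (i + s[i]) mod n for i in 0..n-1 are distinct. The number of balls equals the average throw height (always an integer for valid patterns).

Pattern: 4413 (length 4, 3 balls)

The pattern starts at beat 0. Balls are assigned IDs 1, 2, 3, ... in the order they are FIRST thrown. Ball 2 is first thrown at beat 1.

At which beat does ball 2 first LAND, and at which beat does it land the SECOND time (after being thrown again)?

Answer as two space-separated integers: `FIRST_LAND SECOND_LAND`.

Answer: 5 9

Derivation:
Beat 0 (L): throw ball1 h=4 -> lands@4:L; in-air after throw: [b1@4:L]
Beat 1 (R): throw ball2 h=4 -> lands@5:R; in-air after throw: [b1@4:L b2@5:R]
Beat 2 (L): throw ball3 h=1 -> lands@3:R; in-air after throw: [b3@3:R b1@4:L b2@5:R]
Beat 3 (R): throw ball3 h=3 -> lands@6:L; in-air after throw: [b1@4:L b2@5:R b3@6:L]
Beat 4 (L): throw ball1 h=4 -> lands@8:L; in-air after throw: [b2@5:R b3@6:L b1@8:L]
Beat 5 (R): throw ball2 h=4 -> lands@9:R; in-air after throw: [b3@6:L b1@8:L b2@9:R]
Beat 6 (L): throw ball3 h=1 -> lands@7:R; in-air after throw: [b3@7:R b1@8:L b2@9:R]
Beat 7 (R): throw ball3 h=3 -> lands@10:L; in-air after throw: [b1@8:L b2@9:R b3@10:L]
Beat 8 (L): throw ball1 h=4 -> lands@12:L; in-air after throw: [b2@9:R b3@10:L b1@12:L]
Beat 9 (R): throw ball2 h=4 -> lands@13:R; in-air after throw: [b3@10:L b1@12:L b2@13:R]
Ball 2: thrown@1 h=4 -> first land @5; rethrown@5 h=4 -> second land @9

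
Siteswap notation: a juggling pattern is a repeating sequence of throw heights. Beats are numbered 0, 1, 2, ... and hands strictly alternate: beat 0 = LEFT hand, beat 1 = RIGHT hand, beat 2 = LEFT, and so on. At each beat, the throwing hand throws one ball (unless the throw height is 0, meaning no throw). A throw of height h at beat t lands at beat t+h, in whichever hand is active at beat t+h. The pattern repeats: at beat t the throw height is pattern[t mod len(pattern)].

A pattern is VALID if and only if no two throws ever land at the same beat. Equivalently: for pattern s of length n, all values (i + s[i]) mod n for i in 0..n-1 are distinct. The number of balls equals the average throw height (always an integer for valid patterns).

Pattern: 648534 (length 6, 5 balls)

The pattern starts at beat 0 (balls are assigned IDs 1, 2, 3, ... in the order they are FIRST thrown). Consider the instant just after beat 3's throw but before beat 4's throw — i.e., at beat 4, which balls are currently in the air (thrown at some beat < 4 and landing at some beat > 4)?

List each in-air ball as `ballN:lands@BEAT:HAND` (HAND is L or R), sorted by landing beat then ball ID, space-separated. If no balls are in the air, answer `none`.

Beat 0 (L): throw ball1 h=6 -> lands@6:L; in-air after throw: [b1@6:L]
Beat 1 (R): throw ball2 h=4 -> lands@5:R; in-air after throw: [b2@5:R b1@6:L]
Beat 2 (L): throw ball3 h=8 -> lands@10:L; in-air after throw: [b2@5:R b1@6:L b3@10:L]
Beat 3 (R): throw ball4 h=5 -> lands@8:L; in-air after throw: [b2@5:R b1@6:L b4@8:L b3@10:L]
Beat 4 (L): throw ball5 h=3 -> lands@7:R; in-air after throw: [b2@5:R b1@6:L b5@7:R b4@8:L b3@10:L]

Answer: ball2:lands@5:R ball1:lands@6:L ball4:lands@8:L ball3:lands@10:L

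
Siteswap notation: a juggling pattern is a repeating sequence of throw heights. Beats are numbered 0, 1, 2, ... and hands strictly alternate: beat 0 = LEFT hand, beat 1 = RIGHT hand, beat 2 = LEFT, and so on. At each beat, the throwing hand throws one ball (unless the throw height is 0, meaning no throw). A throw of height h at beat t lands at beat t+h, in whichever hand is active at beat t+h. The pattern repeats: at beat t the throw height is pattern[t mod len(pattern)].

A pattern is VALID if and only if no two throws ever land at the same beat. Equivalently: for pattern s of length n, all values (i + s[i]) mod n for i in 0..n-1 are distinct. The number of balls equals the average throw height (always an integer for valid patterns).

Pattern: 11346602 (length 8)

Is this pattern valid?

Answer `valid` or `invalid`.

Answer: invalid

Derivation:
i=0: (i + s[i]) mod n = (0 + 1) mod 8 = 1
i=1: (i + s[i]) mod n = (1 + 1) mod 8 = 2
i=2: (i + s[i]) mod n = (2 + 3) mod 8 = 5
i=3: (i + s[i]) mod n = (3 + 4) mod 8 = 7
i=4: (i + s[i]) mod n = (4 + 6) mod 8 = 2
i=5: (i + s[i]) mod n = (5 + 6) mod 8 = 3
i=6: (i + s[i]) mod n = (6 + 0) mod 8 = 6
i=7: (i + s[i]) mod n = (7 + 2) mod 8 = 1
Residues: [1, 2, 5, 7, 2, 3, 6, 1], distinct: False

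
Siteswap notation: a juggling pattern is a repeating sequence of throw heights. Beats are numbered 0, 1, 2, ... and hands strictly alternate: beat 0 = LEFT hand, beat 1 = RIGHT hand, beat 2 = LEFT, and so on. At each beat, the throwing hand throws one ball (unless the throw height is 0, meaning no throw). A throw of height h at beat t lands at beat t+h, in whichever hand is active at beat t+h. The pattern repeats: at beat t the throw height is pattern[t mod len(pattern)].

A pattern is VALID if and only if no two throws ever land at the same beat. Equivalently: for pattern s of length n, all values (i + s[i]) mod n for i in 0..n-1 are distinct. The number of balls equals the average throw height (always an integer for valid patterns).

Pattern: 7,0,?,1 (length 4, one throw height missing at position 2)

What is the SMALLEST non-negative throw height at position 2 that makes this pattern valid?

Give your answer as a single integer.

Answer: 0

Derivation:
i=0: (0 + 7) mod 4 = 3
i=1: (1 + 0) mod 4 = 1
i=2: s[i]=? (unknown)
i=3: (3 + 1) mod 4 = 0
Known residues: [0, 1, 3]; need a permutation of 0..3, so missing residue r = 2
Need (2 + s) mod 4 = 2; smallest s = (2 - 2) mod 4 = 0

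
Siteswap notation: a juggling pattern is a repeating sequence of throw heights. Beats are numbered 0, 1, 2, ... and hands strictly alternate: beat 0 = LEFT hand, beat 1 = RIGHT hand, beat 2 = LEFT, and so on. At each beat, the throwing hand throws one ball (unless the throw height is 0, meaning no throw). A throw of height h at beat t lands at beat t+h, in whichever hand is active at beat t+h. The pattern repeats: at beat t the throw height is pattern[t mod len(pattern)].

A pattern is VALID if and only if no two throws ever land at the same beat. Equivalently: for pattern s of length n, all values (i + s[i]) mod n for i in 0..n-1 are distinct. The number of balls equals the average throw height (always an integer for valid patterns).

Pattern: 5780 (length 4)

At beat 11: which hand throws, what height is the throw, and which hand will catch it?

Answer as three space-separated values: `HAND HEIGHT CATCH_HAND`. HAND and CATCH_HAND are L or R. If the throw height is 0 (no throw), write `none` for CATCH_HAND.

Answer: R 0 none

Derivation:
Beat 11: 11 mod 2 = 1, so hand = R
Throw height = pattern[11 mod 4] = pattern[3] = 0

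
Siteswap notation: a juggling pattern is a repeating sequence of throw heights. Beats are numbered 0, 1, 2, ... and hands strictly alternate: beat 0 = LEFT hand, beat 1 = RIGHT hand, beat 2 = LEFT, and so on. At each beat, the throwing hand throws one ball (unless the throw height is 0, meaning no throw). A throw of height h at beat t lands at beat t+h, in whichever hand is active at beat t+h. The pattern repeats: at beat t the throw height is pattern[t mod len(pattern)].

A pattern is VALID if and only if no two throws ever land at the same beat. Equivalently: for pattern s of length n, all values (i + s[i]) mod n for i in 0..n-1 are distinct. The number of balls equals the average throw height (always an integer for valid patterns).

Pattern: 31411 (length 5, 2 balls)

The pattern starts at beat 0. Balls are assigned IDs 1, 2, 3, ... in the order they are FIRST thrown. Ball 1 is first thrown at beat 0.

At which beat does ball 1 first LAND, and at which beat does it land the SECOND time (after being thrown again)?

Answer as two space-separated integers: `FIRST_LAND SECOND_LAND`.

Answer: 3 4

Derivation:
Beat 0 (L): throw ball1 h=3 -> lands@3:R; in-air after throw: [b1@3:R]
Beat 1 (R): throw ball2 h=1 -> lands@2:L; in-air after throw: [b2@2:L b1@3:R]
Beat 2 (L): throw ball2 h=4 -> lands@6:L; in-air after throw: [b1@3:R b2@6:L]
Beat 3 (R): throw ball1 h=1 -> lands@4:L; in-air after throw: [b1@4:L b2@6:L]
Beat 4 (L): throw ball1 h=1 -> lands@5:R; in-air after throw: [b1@5:R b2@6:L]
Ball 1: thrown@0 h=3 -> first land @3; rethrown@3 h=1 -> second land @4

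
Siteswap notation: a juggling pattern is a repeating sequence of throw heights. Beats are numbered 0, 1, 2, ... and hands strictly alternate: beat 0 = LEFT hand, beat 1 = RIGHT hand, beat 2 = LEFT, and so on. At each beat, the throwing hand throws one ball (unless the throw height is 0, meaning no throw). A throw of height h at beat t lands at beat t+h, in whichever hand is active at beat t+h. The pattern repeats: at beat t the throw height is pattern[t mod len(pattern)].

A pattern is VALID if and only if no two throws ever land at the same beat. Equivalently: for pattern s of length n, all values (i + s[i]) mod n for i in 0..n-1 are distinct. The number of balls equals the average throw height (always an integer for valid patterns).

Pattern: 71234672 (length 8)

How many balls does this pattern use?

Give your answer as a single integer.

Pattern = [7, 1, 2, 3, 4, 6, 7, 2], length n = 8
  position 0: throw height = 7, running sum = 7
  position 1: throw height = 1, running sum = 8
  position 2: throw height = 2, running sum = 10
  position 3: throw height = 3, running sum = 13
  position 4: throw height = 4, running sum = 17
  position 5: throw height = 6, running sum = 23
  position 6: throw height = 7, running sum = 30
  position 7: throw height = 2, running sum = 32
Total sum = 32; balls = sum / n = 32 / 8 = 4

Answer: 4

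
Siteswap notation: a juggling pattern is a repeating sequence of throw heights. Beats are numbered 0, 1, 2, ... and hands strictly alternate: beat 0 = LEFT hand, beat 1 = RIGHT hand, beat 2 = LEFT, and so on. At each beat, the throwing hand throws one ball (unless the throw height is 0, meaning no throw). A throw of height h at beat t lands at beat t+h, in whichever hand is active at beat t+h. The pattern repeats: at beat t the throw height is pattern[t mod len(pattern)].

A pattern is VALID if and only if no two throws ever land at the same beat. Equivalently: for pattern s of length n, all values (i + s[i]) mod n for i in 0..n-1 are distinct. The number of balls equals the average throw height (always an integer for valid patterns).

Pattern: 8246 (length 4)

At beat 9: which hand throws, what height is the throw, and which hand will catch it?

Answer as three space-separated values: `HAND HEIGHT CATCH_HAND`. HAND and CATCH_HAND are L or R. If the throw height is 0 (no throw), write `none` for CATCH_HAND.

Answer: R 2 R

Derivation:
Beat 9: 9 mod 2 = 1, so hand = R
Throw height = pattern[9 mod 4] = pattern[1] = 2
Lands at beat 9+2=11, 11 mod 2 = 1, so catch hand = R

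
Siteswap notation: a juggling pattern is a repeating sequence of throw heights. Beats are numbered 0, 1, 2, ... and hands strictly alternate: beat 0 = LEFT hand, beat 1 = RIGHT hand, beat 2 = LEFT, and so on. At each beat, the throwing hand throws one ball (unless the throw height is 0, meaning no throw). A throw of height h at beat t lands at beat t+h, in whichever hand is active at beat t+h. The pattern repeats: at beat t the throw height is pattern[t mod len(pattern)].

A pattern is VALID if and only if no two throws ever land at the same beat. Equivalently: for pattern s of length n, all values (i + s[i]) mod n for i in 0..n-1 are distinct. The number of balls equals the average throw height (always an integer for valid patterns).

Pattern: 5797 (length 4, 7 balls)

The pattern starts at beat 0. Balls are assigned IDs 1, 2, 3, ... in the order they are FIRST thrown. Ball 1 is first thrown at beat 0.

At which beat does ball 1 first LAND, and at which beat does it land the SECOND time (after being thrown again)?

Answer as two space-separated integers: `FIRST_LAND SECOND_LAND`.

Beat 0 (L): throw ball1 h=5 -> lands@5:R; in-air after throw: [b1@5:R]
Beat 1 (R): throw ball2 h=7 -> lands@8:L; in-air after throw: [b1@5:R b2@8:L]
Beat 2 (L): throw ball3 h=9 -> lands@11:R; in-air after throw: [b1@5:R b2@8:L b3@11:R]
Beat 3 (R): throw ball4 h=7 -> lands@10:L; in-air after throw: [b1@5:R b2@8:L b4@10:L b3@11:R]
Beat 4 (L): throw ball5 h=5 -> lands@9:R; in-air after throw: [b1@5:R b2@8:L b5@9:R b4@10:L b3@11:R]
Beat 5 (R): throw ball1 h=7 -> lands@12:L; in-air after throw: [b2@8:L b5@9:R b4@10:L b3@11:R b1@12:L]
Beat 6 (L): throw ball6 h=9 -> lands@15:R; in-air after throw: [b2@8:L b5@9:R b4@10:L b3@11:R b1@12:L b6@15:R]
Beat 7 (R): throw ball7 h=7 -> lands@14:L; in-air after throw: [b2@8:L b5@9:R b4@10:L b3@11:R b1@12:L b7@14:L b6@15:R]
Beat 8 (L): throw ball2 h=5 -> lands@13:R; in-air after throw: [b5@9:R b4@10:L b3@11:R b1@12:L b2@13:R b7@14:L b6@15:R]
Beat 9 (R): throw ball5 h=7 -> lands@16:L; in-air after throw: [b4@10:L b3@11:R b1@12:L b2@13:R b7@14:L b6@15:R b5@16:L]
Beat 10 (L): throw ball4 h=9 -> lands@19:R; in-air after throw: [b3@11:R b1@12:L b2@13:R b7@14:L b6@15:R b5@16:L b4@19:R]
Beat 11 (R): throw ball3 h=7 -> lands@18:L; in-air after throw: [b1@12:L b2@13:R b7@14:L b6@15:R b5@16:L b3@18:L b4@19:R]
Beat 12 (L): throw ball1 h=5 -> lands@17:R; in-air after throw: [b2@13:R b7@14:L b6@15:R b5@16:L b1@17:R b3@18:L b4@19:R]
Ball 1: thrown@0 h=5 -> first land @5; rethrown@5 h=7 -> second land @12

Answer: 5 12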